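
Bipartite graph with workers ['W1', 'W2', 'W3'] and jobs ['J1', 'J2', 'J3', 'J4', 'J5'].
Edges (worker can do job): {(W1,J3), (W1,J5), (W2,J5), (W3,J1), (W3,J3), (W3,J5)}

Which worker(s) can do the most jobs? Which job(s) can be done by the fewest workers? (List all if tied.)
Most versatile: W3 (3 jobs); Least covered: J2, J4 (0 workers)

Worker degrees (jobs they can do): W1:2, W2:1, W3:3
Job degrees (workers who can do it): J1:1, J2:0, J3:2, J4:0, J5:3

Maximum worker degree is 3, achieved by: W3
Minimum job degree is 0, achieved by: J2, J4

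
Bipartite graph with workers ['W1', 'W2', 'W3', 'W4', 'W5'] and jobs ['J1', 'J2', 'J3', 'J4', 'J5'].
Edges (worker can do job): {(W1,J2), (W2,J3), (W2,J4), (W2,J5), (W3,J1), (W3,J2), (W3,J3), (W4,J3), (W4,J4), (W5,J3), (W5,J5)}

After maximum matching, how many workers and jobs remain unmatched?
Unmatched: 0 workers, 0 jobs

Maximum matching size: 5
Workers: 5 total, 5 matched, 0 unmatched
Jobs: 5 total, 5 matched, 0 unmatched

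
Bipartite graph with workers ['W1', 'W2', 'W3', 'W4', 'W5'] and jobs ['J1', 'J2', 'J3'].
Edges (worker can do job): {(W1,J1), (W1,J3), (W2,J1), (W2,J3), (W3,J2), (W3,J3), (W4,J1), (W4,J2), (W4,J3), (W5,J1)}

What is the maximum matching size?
Maximum matching size = 3

Maximum matching: {(W3,J2), (W4,J3), (W5,J1)}
Size: 3

This assigns 3 workers to 3 distinct jobs.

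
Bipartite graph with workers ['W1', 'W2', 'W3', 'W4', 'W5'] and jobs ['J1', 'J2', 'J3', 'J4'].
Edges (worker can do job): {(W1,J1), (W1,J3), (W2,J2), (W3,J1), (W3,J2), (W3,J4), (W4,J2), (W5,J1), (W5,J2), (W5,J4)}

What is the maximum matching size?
Maximum matching size = 4

Maximum matching: {(W1,J3), (W3,J4), (W4,J2), (W5,J1)}
Size: 4

This assigns 4 workers to 4 distinct jobs.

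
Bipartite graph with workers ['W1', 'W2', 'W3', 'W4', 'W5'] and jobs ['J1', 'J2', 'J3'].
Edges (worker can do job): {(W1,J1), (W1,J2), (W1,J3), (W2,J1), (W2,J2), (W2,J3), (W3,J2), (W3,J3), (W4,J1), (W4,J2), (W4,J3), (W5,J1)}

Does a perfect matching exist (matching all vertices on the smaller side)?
Yes, perfect matching exists (size 3)

Perfect matching: {(W3,J2), (W4,J3), (W5,J1)}
All 3 vertices on the smaller side are matched.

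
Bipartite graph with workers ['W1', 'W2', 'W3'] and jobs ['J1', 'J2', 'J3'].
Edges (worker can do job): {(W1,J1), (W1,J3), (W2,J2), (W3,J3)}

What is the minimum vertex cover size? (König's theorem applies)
Minimum vertex cover size = 3

By König's theorem: in bipartite graphs,
min vertex cover = max matching = 3

Maximum matching has size 3, so minimum vertex cover also has size 3.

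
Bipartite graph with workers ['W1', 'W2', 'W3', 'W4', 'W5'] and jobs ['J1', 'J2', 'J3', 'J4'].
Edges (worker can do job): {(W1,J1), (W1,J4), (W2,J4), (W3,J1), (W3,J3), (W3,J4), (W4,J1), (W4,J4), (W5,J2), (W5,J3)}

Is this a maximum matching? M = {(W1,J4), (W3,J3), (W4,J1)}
No, size 3 is not maximum

Proposed matching has size 3.
Maximum matching size for this graph: 4.

This is NOT maximum - can be improved to size 4.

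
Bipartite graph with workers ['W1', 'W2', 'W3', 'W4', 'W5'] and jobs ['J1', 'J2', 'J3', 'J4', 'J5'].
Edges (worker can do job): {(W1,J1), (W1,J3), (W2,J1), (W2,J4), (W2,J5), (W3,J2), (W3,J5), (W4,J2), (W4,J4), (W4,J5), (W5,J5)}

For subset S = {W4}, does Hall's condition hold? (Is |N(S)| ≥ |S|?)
Yes: |N(S)| = 3, |S| = 1

Subset S = {W4}
Neighbors N(S) = {J2, J4, J5}

|N(S)| = 3, |S| = 1
Hall's condition: |N(S)| ≥ |S| is satisfied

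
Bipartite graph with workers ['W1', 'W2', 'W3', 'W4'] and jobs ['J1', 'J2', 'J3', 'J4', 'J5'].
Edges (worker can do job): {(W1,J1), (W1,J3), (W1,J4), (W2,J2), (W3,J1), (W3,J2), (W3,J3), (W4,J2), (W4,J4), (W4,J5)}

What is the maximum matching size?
Maximum matching size = 4

Maximum matching: {(W1,J1), (W2,J2), (W3,J3), (W4,J5)}
Size: 4

This assigns 4 workers to 4 distinct jobs.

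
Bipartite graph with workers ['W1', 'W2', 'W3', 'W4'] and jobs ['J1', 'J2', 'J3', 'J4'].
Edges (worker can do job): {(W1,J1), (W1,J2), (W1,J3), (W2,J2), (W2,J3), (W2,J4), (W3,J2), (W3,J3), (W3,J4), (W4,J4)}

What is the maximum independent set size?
Maximum independent set = 4

By König's theorem:
- Min vertex cover = Max matching = 4
- Max independent set = Total vertices - Min vertex cover
- Max independent set = 8 - 4 = 4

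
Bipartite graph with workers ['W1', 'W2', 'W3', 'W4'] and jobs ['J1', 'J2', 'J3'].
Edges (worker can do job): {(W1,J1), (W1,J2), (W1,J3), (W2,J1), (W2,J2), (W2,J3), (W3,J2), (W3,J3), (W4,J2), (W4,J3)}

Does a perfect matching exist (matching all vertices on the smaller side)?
Yes, perfect matching exists (size 3)

Perfect matching: {(W1,J1), (W3,J3), (W4,J2)}
All 3 vertices on the smaller side are matched.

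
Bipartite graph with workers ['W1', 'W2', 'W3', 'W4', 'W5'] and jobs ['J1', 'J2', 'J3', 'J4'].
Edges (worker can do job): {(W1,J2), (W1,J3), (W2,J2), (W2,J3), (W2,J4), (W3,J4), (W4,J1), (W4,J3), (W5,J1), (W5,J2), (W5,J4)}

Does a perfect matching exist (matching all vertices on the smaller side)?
Yes, perfect matching exists (size 4)

Perfect matching: {(W1,J3), (W3,J4), (W4,J1), (W5,J2)}
All 4 vertices on the smaller side are matched.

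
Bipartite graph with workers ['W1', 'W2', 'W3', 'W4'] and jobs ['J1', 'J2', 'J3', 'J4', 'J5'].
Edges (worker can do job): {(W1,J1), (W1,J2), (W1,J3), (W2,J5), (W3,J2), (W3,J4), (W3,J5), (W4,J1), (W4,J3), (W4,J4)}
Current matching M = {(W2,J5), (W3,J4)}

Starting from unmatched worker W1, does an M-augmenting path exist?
Yes: W1 → J3

An M-augmenting path alternates non-matching / matching edges, starting and ending at unmatched vertices.
Path: W1 → J3
(J3 is unmatched in M, so the path is augmenting.)
Flipping edges along this path would increase |M| from 2 to 3.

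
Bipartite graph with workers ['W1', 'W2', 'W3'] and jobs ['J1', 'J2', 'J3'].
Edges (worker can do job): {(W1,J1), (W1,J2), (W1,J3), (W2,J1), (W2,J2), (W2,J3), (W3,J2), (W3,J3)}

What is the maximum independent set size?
Maximum independent set = 3

By König's theorem:
- Min vertex cover = Max matching = 3
- Max independent set = Total vertices - Min vertex cover
- Max independent set = 6 - 3 = 3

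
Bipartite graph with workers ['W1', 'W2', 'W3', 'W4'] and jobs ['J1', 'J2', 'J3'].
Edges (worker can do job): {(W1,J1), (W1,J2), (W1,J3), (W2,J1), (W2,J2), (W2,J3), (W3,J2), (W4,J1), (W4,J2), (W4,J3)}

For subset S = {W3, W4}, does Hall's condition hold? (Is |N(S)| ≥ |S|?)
Yes: |N(S)| = 3, |S| = 2

Subset S = {W3, W4}
Neighbors N(S) = {J1, J2, J3}

|N(S)| = 3, |S| = 2
Hall's condition: |N(S)| ≥ |S| is satisfied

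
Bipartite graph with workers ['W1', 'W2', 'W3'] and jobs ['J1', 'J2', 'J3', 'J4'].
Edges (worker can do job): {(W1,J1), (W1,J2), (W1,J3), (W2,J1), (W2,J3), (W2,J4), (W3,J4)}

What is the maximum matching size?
Maximum matching size = 3

Maximum matching: {(W1,J1), (W2,J3), (W3,J4)}
Size: 3

This assigns 3 workers to 3 distinct jobs.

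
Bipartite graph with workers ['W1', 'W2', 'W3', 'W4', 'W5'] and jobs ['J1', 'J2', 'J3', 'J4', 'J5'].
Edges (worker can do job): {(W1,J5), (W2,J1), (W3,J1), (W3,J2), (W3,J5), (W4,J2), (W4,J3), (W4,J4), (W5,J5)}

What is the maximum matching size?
Maximum matching size = 4

Maximum matching: {(W2,J1), (W3,J2), (W4,J4), (W5,J5)}
Size: 4

This assigns 4 workers to 4 distinct jobs.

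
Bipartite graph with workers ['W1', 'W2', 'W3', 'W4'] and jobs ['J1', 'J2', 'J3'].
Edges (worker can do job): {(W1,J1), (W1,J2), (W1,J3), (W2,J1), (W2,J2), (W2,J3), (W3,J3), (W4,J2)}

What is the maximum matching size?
Maximum matching size = 3

Maximum matching: {(W1,J1), (W3,J3), (W4,J2)}
Size: 3

This assigns 3 workers to 3 distinct jobs.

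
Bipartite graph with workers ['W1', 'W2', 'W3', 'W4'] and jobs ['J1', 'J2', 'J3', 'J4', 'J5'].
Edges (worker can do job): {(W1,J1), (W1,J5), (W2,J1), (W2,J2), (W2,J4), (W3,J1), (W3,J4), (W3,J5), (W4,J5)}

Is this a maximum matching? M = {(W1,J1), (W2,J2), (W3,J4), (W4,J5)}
Yes, size 4 is maximum

Proposed matching has size 4.
Maximum matching size for this graph: 4.

This is a maximum matching.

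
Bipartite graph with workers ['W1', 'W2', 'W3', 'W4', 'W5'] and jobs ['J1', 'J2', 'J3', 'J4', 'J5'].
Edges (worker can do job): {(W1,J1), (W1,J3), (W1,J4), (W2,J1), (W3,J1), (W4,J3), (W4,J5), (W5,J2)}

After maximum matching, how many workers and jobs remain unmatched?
Unmatched: 1 workers, 1 jobs

Maximum matching size: 4
Workers: 5 total, 4 matched, 1 unmatched
Jobs: 5 total, 4 matched, 1 unmatched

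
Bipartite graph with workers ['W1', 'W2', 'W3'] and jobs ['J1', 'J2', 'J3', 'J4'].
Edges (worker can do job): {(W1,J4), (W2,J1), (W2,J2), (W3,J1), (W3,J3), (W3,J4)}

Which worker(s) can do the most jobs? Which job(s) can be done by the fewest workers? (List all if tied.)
Most versatile: W3 (3 jobs); Least covered: J2, J3 (1 workers)

Worker degrees (jobs they can do): W1:1, W2:2, W3:3
Job degrees (workers who can do it): J1:2, J2:1, J3:1, J4:2

Maximum worker degree is 3, achieved by: W3
Minimum job degree is 1, achieved by: J2, J3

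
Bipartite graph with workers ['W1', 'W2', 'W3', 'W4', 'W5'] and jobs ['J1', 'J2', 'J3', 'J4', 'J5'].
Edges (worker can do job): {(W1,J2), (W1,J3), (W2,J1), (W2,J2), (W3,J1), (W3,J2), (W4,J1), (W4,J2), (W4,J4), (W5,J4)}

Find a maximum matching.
Matching: {(W1,J3), (W3,J1), (W4,J2), (W5,J4)}

Maximum matching (size 4):
  W1 → J3
  W3 → J1
  W4 → J2
  W5 → J4

Each worker is assigned to at most one job, and each job to at most one worker.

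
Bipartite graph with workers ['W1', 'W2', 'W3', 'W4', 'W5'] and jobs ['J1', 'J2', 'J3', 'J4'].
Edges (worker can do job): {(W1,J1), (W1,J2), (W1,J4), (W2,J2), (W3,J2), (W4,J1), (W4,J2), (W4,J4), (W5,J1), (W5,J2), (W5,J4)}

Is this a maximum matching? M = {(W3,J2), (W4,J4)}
No, size 2 is not maximum

Proposed matching has size 2.
Maximum matching size for this graph: 3.

This is NOT maximum - can be improved to size 3.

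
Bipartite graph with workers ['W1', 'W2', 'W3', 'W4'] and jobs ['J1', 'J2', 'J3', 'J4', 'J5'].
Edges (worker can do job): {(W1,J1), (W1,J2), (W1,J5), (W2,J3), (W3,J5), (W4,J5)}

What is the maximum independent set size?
Maximum independent set = 6

By König's theorem:
- Min vertex cover = Max matching = 3
- Max independent set = Total vertices - Min vertex cover
- Max independent set = 9 - 3 = 6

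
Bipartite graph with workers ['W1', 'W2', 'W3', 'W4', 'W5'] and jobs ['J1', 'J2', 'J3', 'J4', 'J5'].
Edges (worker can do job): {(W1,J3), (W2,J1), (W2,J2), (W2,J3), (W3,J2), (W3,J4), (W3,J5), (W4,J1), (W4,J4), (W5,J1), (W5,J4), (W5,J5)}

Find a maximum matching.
Matching: {(W1,J3), (W2,J2), (W3,J5), (W4,J1), (W5,J4)}

Maximum matching (size 5):
  W1 → J3
  W2 → J2
  W3 → J5
  W4 → J1
  W5 → J4

Each worker is assigned to at most one job, and each job to at most one worker.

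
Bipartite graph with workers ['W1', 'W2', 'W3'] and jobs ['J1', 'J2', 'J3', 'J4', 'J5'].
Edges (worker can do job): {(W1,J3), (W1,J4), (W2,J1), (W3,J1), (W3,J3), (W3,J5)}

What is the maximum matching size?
Maximum matching size = 3

Maximum matching: {(W1,J4), (W2,J1), (W3,J5)}
Size: 3

This assigns 3 workers to 3 distinct jobs.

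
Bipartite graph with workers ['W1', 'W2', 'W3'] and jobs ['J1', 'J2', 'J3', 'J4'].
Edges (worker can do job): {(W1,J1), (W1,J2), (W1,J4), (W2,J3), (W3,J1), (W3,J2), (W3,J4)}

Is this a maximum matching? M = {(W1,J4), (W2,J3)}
No, size 2 is not maximum

Proposed matching has size 2.
Maximum matching size for this graph: 3.

This is NOT maximum - can be improved to size 3.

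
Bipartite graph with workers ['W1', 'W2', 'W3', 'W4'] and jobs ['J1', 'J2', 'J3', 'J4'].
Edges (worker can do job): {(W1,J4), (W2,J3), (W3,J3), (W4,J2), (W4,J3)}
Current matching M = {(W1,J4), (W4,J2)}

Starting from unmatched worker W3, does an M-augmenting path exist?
Yes: W3 → J3

An M-augmenting path alternates non-matching / matching edges, starting and ending at unmatched vertices.
Path: W3 → J3
(J3 is unmatched in M, so the path is augmenting.)
Flipping edges along this path would increase |M| from 2 to 3.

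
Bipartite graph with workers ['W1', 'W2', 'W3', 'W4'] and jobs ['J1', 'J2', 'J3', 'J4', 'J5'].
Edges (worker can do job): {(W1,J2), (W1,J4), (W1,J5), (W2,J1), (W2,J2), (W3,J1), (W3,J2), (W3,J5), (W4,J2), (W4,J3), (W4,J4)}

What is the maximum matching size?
Maximum matching size = 4

Maximum matching: {(W1,J5), (W2,J1), (W3,J2), (W4,J3)}
Size: 4

This assigns 4 workers to 4 distinct jobs.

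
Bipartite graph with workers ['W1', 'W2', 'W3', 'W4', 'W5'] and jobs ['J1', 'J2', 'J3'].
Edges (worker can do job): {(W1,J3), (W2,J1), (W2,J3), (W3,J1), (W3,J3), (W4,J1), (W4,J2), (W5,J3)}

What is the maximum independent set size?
Maximum independent set = 5

By König's theorem:
- Min vertex cover = Max matching = 3
- Max independent set = Total vertices - Min vertex cover
- Max independent set = 8 - 3 = 5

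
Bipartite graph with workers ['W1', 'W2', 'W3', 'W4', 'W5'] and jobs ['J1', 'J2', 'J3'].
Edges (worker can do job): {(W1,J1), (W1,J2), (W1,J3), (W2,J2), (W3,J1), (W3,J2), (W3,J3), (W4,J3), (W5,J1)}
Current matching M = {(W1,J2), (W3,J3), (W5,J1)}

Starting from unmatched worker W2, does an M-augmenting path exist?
No augmenting path from W2

Alternating search from W2 reaches jobs: {J1, J2, J3}.
Every reachable job is already matched in M, and following those matched edges back to workers exposes no further unvisited jobs.
No M-augmenting path from W2 exists.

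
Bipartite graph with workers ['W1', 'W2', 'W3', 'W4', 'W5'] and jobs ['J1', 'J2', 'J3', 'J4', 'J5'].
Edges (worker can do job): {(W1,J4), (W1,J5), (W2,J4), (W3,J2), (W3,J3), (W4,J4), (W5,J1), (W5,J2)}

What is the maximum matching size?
Maximum matching size = 4

Maximum matching: {(W1,J5), (W3,J3), (W4,J4), (W5,J2)}
Size: 4

This assigns 4 workers to 4 distinct jobs.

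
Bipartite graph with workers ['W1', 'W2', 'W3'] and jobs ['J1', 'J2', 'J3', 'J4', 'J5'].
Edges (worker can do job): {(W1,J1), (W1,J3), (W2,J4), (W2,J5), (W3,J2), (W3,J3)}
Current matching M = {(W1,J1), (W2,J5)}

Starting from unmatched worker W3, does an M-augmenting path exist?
Yes: W3 → J2

An M-augmenting path alternates non-matching / matching edges, starting and ending at unmatched vertices.
Path: W3 → J2
(J2 is unmatched in M, so the path is augmenting.)
Flipping edges along this path would increase |M| from 2 to 3.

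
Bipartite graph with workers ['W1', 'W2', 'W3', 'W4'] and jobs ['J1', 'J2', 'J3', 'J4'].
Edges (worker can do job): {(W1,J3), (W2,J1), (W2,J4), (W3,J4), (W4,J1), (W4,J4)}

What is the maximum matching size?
Maximum matching size = 3

Maximum matching: {(W1,J3), (W2,J1), (W4,J4)}
Size: 3

This assigns 3 workers to 3 distinct jobs.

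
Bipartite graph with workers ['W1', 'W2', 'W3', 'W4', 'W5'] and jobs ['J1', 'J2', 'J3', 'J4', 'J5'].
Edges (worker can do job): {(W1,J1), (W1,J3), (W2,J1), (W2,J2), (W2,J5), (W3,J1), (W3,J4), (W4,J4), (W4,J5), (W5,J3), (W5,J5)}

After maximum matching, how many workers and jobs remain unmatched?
Unmatched: 0 workers, 0 jobs

Maximum matching size: 5
Workers: 5 total, 5 matched, 0 unmatched
Jobs: 5 total, 5 matched, 0 unmatched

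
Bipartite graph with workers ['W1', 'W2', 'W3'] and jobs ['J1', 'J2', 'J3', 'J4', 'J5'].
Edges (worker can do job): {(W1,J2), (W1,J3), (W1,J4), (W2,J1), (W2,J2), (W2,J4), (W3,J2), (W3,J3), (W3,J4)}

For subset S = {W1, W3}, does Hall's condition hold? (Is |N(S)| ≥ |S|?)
Yes: |N(S)| = 3, |S| = 2

Subset S = {W1, W3}
Neighbors N(S) = {J2, J3, J4}

|N(S)| = 3, |S| = 2
Hall's condition: |N(S)| ≥ |S| is satisfied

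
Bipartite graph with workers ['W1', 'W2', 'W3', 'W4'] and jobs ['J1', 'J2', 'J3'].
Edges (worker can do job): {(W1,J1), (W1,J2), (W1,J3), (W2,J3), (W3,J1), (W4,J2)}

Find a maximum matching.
Matching: {(W1,J3), (W3,J1), (W4,J2)}

Maximum matching (size 3):
  W1 → J3
  W3 → J1
  W4 → J2

Each worker is assigned to at most one job, and each job to at most one worker.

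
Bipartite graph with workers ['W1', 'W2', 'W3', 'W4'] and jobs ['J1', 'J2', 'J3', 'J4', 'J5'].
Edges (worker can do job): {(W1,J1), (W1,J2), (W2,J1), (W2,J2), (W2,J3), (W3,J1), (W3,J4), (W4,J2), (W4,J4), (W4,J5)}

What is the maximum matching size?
Maximum matching size = 4

Maximum matching: {(W1,J1), (W2,J3), (W3,J4), (W4,J5)}
Size: 4

This assigns 4 workers to 4 distinct jobs.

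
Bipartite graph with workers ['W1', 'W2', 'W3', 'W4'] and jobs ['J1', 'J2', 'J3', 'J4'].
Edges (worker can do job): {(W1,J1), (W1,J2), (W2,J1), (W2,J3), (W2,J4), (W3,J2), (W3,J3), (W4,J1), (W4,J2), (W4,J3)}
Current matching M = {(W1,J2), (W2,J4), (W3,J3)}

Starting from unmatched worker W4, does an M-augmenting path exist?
Yes: W4 → J1

An M-augmenting path alternates non-matching / matching edges, starting and ending at unmatched vertices.
Path: W4 → J1
(J1 is unmatched in M, so the path is augmenting.)
Flipping edges along this path would increase |M| from 3 to 4.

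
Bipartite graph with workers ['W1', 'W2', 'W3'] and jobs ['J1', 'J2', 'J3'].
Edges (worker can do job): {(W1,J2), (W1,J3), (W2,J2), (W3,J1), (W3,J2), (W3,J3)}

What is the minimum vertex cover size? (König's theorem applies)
Minimum vertex cover size = 3

By König's theorem: in bipartite graphs,
min vertex cover = max matching = 3

Maximum matching has size 3, so minimum vertex cover also has size 3.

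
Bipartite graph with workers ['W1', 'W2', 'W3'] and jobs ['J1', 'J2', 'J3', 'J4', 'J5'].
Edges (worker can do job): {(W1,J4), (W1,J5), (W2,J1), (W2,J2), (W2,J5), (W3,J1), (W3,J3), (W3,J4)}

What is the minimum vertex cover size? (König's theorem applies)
Minimum vertex cover size = 3

By König's theorem: in bipartite graphs,
min vertex cover = max matching = 3

Maximum matching has size 3, so minimum vertex cover also has size 3.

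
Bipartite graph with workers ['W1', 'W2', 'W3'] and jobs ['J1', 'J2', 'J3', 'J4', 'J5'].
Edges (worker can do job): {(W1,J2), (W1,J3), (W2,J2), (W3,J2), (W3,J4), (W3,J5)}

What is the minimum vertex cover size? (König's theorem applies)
Minimum vertex cover size = 3

By König's theorem: in bipartite graphs,
min vertex cover = max matching = 3

Maximum matching has size 3, so minimum vertex cover also has size 3.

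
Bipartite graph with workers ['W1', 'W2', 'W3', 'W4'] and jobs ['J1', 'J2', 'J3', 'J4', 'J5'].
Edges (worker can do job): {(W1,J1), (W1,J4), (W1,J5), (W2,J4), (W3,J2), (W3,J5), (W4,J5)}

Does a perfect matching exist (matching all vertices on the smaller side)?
Yes, perfect matching exists (size 4)

Perfect matching: {(W1,J1), (W2,J4), (W3,J2), (W4,J5)}
All 4 vertices on the smaller side are matched.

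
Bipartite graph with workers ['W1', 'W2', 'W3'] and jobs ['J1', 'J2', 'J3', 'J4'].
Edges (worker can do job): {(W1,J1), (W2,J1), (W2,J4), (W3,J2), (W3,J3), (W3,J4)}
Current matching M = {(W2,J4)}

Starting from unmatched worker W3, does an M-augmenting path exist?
Yes: W3 → J4 → W2 → J1

An M-augmenting path alternates non-matching / matching edges, starting and ending at unmatched vertices.
Path: W3 → J4 → W2 → J1
(J1 is unmatched in M, so the path is augmenting.)
Flipping edges along this path would increase |M| from 1 to 2.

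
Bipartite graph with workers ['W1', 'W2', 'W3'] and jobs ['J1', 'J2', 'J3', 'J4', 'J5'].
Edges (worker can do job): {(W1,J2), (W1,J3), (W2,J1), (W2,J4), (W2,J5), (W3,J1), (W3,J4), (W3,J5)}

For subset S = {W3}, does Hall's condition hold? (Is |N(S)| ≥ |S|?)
Yes: |N(S)| = 3, |S| = 1

Subset S = {W3}
Neighbors N(S) = {J1, J4, J5}

|N(S)| = 3, |S| = 1
Hall's condition: |N(S)| ≥ |S| is satisfied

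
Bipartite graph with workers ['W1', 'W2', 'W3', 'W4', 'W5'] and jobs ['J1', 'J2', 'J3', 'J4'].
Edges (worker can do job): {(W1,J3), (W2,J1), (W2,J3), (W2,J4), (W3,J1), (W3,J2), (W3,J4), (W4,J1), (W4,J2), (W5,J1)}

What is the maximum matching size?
Maximum matching size = 4

Maximum matching: {(W1,J3), (W3,J4), (W4,J2), (W5,J1)}
Size: 4

This assigns 4 workers to 4 distinct jobs.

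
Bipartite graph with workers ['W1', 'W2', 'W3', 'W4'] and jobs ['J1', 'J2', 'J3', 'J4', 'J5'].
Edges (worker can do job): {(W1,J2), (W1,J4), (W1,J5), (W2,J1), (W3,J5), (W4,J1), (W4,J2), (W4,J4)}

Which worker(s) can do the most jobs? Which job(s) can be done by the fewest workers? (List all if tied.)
Most versatile: W1, W4 (3 jobs); Least covered: J3 (0 workers)

Worker degrees (jobs they can do): W1:3, W2:1, W3:1, W4:3
Job degrees (workers who can do it): J1:2, J2:2, J3:0, J4:2, J5:2

Maximum worker degree is 3, achieved by: W1, W4
Minimum job degree is 0, achieved by: J3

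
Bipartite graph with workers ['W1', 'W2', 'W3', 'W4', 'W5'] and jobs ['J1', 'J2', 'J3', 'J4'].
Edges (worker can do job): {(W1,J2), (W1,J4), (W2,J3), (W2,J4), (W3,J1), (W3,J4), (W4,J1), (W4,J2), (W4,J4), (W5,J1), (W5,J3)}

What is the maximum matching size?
Maximum matching size = 4

Maximum matching: {(W2,J3), (W3,J4), (W4,J2), (W5,J1)}
Size: 4

This assigns 4 workers to 4 distinct jobs.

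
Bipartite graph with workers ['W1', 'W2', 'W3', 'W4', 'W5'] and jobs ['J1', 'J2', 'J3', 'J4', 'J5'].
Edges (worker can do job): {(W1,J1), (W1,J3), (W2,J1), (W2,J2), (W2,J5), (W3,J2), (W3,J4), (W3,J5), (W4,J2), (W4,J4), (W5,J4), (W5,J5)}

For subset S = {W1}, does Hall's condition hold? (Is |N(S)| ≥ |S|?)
Yes: |N(S)| = 2, |S| = 1

Subset S = {W1}
Neighbors N(S) = {J1, J3}

|N(S)| = 2, |S| = 1
Hall's condition: |N(S)| ≥ |S| is satisfied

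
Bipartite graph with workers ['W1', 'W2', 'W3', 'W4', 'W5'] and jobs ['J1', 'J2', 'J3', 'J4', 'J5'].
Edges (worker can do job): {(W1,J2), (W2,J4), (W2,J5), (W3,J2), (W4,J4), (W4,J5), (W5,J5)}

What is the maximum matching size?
Maximum matching size = 3

Maximum matching: {(W3,J2), (W4,J4), (W5,J5)}
Size: 3

This assigns 3 workers to 3 distinct jobs.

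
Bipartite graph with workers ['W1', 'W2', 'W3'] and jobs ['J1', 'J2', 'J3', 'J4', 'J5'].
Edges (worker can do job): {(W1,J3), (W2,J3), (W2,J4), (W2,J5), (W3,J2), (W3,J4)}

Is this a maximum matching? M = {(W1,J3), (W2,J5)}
No, size 2 is not maximum

Proposed matching has size 2.
Maximum matching size for this graph: 3.

This is NOT maximum - can be improved to size 3.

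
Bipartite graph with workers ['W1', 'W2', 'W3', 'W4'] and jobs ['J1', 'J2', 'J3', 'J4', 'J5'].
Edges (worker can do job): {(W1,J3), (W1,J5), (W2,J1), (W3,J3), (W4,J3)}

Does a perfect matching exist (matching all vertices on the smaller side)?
No, maximum matching has size 3 < 4

Maximum matching has size 3, need 4 for perfect matching.
Unmatched workers: ['W3']
Unmatched jobs: ['J2', 'J4']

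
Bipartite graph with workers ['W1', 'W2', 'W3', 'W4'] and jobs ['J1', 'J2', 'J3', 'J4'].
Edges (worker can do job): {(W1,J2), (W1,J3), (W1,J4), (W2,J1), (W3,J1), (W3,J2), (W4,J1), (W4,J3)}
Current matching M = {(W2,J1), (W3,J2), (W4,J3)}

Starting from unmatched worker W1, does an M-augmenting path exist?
Yes: W1 → J4

An M-augmenting path alternates non-matching / matching edges, starting and ending at unmatched vertices.
Path: W1 → J4
(J4 is unmatched in M, so the path is augmenting.)
Flipping edges along this path would increase |M| from 3 to 4.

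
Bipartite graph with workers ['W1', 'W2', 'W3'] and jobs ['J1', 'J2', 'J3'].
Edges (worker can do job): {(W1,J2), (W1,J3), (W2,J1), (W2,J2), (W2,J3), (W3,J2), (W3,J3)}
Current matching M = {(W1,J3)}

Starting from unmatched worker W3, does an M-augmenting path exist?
Yes: W3 → J2

An M-augmenting path alternates non-matching / matching edges, starting and ending at unmatched vertices.
Path: W3 → J2
(J2 is unmatched in M, so the path is augmenting.)
Flipping edges along this path would increase |M| from 1 to 2.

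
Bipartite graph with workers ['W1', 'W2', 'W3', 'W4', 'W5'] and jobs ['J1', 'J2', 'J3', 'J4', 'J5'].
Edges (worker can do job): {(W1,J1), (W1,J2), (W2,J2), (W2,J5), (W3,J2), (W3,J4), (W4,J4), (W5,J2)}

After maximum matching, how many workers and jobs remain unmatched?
Unmatched: 1 workers, 1 jobs

Maximum matching size: 4
Workers: 5 total, 4 matched, 1 unmatched
Jobs: 5 total, 4 matched, 1 unmatched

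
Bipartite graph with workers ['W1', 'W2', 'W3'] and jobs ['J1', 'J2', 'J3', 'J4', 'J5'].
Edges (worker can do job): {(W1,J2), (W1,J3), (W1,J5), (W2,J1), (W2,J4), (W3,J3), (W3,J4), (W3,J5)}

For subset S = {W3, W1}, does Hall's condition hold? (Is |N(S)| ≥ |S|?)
Yes: |N(S)| = 4, |S| = 2

Subset S = {W3, W1}
Neighbors N(S) = {J2, J3, J4, J5}

|N(S)| = 4, |S| = 2
Hall's condition: |N(S)| ≥ |S| is satisfied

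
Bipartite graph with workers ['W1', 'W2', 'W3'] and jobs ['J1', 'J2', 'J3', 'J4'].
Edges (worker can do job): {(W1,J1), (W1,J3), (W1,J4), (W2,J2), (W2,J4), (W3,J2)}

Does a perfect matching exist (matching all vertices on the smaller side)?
Yes, perfect matching exists (size 3)

Perfect matching: {(W1,J3), (W2,J4), (W3,J2)}
All 3 vertices on the smaller side are matched.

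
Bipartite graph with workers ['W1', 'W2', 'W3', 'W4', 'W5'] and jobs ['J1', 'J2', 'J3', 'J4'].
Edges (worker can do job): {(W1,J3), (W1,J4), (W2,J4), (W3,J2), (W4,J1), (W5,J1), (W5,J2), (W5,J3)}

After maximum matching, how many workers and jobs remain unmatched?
Unmatched: 1 workers, 0 jobs

Maximum matching size: 4
Workers: 5 total, 4 matched, 1 unmatched
Jobs: 4 total, 4 matched, 0 unmatched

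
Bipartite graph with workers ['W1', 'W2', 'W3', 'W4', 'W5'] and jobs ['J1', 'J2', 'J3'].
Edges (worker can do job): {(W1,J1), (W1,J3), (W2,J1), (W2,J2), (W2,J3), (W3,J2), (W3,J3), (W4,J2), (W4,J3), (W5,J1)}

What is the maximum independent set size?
Maximum independent set = 5

By König's theorem:
- Min vertex cover = Max matching = 3
- Max independent set = Total vertices - Min vertex cover
- Max independent set = 8 - 3 = 5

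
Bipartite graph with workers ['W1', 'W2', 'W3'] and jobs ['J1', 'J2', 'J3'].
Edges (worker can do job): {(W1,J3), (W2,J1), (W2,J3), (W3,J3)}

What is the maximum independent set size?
Maximum independent set = 4

By König's theorem:
- Min vertex cover = Max matching = 2
- Max independent set = Total vertices - Min vertex cover
- Max independent set = 6 - 2 = 4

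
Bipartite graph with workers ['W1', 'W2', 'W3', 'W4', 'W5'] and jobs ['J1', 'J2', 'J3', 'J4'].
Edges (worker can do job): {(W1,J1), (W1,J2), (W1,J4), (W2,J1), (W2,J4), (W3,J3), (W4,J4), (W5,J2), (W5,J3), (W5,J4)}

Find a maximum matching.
Matching: {(W1,J1), (W3,J3), (W4,J4), (W5,J2)}

Maximum matching (size 4):
  W1 → J1
  W3 → J3
  W4 → J4
  W5 → J2

Each worker is assigned to at most one job, and each job to at most one worker.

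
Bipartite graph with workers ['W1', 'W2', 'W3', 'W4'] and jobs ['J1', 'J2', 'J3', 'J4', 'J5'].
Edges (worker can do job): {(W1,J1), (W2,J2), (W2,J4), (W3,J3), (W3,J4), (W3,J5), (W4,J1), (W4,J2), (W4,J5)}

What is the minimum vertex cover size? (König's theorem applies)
Minimum vertex cover size = 4

By König's theorem: in bipartite graphs,
min vertex cover = max matching = 4

Maximum matching has size 4, so minimum vertex cover also has size 4.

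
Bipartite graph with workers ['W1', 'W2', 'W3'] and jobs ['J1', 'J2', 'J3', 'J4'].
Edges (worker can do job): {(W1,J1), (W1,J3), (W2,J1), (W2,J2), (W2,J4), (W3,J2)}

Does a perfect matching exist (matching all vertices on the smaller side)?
Yes, perfect matching exists (size 3)

Perfect matching: {(W1,J1), (W2,J4), (W3,J2)}
All 3 vertices on the smaller side are matched.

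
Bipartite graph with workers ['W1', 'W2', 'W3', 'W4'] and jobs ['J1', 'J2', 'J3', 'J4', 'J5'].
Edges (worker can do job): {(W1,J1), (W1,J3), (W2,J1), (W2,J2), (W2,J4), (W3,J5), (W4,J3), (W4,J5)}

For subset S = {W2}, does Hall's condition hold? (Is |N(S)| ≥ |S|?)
Yes: |N(S)| = 3, |S| = 1

Subset S = {W2}
Neighbors N(S) = {J1, J2, J4}

|N(S)| = 3, |S| = 1
Hall's condition: |N(S)| ≥ |S| is satisfied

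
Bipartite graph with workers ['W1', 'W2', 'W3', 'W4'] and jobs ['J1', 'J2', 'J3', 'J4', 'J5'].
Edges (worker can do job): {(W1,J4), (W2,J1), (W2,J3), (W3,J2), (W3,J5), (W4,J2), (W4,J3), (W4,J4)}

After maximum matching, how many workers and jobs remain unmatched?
Unmatched: 0 workers, 1 jobs

Maximum matching size: 4
Workers: 4 total, 4 matched, 0 unmatched
Jobs: 5 total, 4 matched, 1 unmatched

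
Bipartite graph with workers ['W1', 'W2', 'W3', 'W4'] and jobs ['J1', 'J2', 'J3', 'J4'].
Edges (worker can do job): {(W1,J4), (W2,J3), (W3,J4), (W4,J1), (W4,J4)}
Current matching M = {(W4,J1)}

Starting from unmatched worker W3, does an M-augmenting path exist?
Yes: W3 → J4

An M-augmenting path alternates non-matching / matching edges, starting and ending at unmatched vertices.
Path: W3 → J4
(J4 is unmatched in M, so the path is augmenting.)
Flipping edges along this path would increase |M| from 1 to 2.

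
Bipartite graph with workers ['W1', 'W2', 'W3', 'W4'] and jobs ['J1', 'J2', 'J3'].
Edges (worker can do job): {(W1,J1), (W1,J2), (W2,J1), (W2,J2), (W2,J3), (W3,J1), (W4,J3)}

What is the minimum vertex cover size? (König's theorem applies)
Minimum vertex cover size = 3

By König's theorem: in bipartite graphs,
min vertex cover = max matching = 3

Maximum matching has size 3, so minimum vertex cover also has size 3.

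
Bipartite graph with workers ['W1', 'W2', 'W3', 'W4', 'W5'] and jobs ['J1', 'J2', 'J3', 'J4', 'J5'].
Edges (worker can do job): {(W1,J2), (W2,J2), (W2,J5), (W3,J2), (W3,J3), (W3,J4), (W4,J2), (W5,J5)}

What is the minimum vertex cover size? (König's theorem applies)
Minimum vertex cover size = 3

By König's theorem: in bipartite graphs,
min vertex cover = max matching = 3

Maximum matching has size 3, so minimum vertex cover also has size 3.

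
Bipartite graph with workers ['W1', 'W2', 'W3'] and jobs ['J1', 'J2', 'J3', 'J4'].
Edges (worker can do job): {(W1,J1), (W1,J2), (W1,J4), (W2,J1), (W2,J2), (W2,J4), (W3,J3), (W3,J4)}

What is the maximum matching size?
Maximum matching size = 3

Maximum matching: {(W1,J2), (W2,J1), (W3,J4)}
Size: 3

This assigns 3 workers to 3 distinct jobs.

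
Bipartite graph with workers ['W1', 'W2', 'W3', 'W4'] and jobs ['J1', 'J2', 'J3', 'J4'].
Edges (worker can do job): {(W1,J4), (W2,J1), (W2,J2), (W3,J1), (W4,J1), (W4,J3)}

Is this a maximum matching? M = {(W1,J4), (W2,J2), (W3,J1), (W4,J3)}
Yes, size 4 is maximum

Proposed matching has size 4.
Maximum matching size for this graph: 4.

This is a maximum matching.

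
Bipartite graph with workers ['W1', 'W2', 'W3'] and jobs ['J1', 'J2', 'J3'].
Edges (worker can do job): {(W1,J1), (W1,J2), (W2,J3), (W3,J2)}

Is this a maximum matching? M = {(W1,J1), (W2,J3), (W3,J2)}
Yes, size 3 is maximum

Proposed matching has size 3.
Maximum matching size for this graph: 3.

This is a maximum matching.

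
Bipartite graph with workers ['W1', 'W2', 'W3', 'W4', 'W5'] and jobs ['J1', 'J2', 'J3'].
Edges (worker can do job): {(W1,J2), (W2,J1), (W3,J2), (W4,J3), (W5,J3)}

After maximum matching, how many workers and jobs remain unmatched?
Unmatched: 2 workers, 0 jobs

Maximum matching size: 3
Workers: 5 total, 3 matched, 2 unmatched
Jobs: 3 total, 3 matched, 0 unmatched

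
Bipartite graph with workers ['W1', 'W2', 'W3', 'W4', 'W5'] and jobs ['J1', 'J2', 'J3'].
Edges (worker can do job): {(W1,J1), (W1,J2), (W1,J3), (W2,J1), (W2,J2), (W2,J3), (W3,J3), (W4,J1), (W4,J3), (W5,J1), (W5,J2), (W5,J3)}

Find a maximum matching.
Matching: {(W1,J2), (W3,J3), (W5,J1)}

Maximum matching (size 3):
  W1 → J2
  W3 → J3
  W5 → J1

Each worker is assigned to at most one job, and each job to at most one worker.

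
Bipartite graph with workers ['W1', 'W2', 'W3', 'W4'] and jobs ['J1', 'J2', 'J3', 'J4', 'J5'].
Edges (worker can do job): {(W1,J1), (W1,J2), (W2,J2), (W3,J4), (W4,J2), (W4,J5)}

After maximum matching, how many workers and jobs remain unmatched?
Unmatched: 0 workers, 1 jobs

Maximum matching size: 4
Workers: 4 total, 4 matched, 0 unmatched
Jobs: 5 total, 4 matched, 1 unmatched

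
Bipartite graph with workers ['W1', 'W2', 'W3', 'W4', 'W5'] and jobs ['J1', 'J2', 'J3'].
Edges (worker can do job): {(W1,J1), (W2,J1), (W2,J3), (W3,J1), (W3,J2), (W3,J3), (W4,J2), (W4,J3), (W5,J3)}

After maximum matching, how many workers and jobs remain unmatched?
Unmatched: 2 workers, 0 jobs

Maximum matching size: 3
Workers: 5 total, 3 matched, 2 unmatched
Jobs: 3 total, 3 matched, 0 unmatched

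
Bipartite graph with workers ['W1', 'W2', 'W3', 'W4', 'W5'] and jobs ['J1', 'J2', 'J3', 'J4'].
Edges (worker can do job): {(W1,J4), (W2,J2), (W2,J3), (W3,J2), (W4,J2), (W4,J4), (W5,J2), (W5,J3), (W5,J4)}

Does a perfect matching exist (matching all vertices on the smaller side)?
No, maximum matching has size 3 < 4

Maximum matching has size 3, need 4 for perfect matching.
Unmatched workers: ['W1', 'W2']
Unmatched jobs: ['J1']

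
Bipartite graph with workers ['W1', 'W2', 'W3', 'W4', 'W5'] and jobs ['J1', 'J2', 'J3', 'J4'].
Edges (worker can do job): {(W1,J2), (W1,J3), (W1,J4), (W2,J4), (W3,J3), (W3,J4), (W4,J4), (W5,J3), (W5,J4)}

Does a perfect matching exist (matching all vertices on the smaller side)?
No, maximum matching has size 3 < 4

Maximum matching has size 3, need 4 for perfect matching.
Unmatched workers: ['W4', 'W2']
Unmatched jobs: ['J1']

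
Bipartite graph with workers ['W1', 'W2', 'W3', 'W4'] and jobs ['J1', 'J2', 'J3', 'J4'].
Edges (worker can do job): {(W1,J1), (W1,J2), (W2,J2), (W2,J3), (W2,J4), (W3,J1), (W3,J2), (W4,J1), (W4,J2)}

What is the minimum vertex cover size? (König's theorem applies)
Minimum vertex cover size = 3

By König's theorem: in bipartite graphs,
min vertex cover = max matching = 3

Maximum matching has size 3, so minimum vertex cover also has size 3.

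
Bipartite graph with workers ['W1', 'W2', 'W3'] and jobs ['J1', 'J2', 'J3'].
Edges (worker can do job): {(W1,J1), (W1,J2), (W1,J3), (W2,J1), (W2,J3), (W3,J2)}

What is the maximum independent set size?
Maximum independent set = 3

By König's theorem:
- Min vertex cover = Max matching = 3
- Max independent set = Total vertices - Min vertex cover
- Max independent set = 6 - 3 = 3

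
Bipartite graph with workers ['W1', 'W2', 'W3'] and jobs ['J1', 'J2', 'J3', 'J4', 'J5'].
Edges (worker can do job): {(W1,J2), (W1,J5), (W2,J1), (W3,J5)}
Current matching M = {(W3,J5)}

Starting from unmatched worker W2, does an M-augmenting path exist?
Yes: W2 → J1

An M-augmenting path alternates non-matching / matching edges, starting and ending at unmatched vertices.
Path: W2 → J1
(J1 is unmatched in M, so the path is augmenting.)
Flipping edges along this path would increase |M| from 1 to 2.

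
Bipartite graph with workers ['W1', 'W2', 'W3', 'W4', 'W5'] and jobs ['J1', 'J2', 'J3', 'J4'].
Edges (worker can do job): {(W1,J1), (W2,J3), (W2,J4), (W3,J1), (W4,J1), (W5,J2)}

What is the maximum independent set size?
Maximum independent set = 6

By König's theorem:
- Min vertex cover = Max matching = 3
- Max independent set = Total vertices - Min vertex cover
- Max independent set = 9 - 3 = 6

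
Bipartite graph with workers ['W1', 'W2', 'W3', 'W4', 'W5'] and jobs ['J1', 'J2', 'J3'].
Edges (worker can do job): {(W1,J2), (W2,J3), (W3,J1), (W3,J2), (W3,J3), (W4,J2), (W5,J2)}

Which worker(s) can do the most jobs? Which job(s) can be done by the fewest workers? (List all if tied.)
Most versatile: W3 (3 jobs); Least covered: J1 (1 workers)

Worker degrees (jobs they can do): W1:1, W2:1, W3:3, W4:1, W5:1
Job degrees (workers who can do it): J1:1, J2:4, J3:2

Maximum worker degree is 3, achieved by: W3
Minimum job degree is 1, achieved by: J1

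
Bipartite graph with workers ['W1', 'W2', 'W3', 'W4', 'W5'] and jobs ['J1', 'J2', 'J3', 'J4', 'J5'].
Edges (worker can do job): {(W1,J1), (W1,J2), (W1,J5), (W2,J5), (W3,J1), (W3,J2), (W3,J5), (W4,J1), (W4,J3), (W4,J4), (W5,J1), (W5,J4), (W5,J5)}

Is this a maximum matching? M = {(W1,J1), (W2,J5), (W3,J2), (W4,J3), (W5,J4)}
Yes, size 5 is maximum

Proposed matching has size 5.
Maximum matching size for this graph: 5.

This is a maximum matching.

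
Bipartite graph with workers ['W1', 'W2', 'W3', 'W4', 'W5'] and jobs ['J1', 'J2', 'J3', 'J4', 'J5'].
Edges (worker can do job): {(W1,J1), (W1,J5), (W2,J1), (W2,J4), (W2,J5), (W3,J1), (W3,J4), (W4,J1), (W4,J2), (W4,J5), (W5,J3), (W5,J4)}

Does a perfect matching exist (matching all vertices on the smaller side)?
Yes, perfect matching exists (size 5)

Perfect matching: {(W1,J5), (W2,J4), (W3,J1), (W4,J2), (W5,J3)}
All 5 vertices on the smaller side are matched.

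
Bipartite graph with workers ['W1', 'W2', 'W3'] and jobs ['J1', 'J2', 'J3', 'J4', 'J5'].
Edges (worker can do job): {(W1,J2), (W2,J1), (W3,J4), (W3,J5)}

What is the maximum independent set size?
Maximum independent set = 5

By König's theorem:
- Min vertex cover = Max matching = 3
- Max independent set = Total vertices - Min vertex cover
- Max independent set = 8 - 3 = 5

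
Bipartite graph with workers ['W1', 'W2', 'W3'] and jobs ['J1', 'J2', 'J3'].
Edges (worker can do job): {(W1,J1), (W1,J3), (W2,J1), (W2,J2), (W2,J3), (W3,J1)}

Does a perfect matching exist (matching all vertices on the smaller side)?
Yes, perfect matching exists (size 3)

Perfect matching: {(W1,J3), (W2,J2), (W3,J1)}
All 3 vertices on the smaller side are matched.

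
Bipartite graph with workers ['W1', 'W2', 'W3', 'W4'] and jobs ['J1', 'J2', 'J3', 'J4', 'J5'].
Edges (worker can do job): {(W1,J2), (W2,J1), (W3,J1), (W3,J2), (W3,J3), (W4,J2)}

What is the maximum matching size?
Maximum matching size = 3

Maximum matching: {(W2,J1), (W3,J3), (W4,J2)}
Size: 3

This assigns 3 workers to 3 distinct jobs.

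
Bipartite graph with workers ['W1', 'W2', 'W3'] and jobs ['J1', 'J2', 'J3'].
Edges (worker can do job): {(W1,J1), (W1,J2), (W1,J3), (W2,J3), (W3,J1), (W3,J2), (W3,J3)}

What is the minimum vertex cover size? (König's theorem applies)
Minimum vertex cover size = 3

By König's theorem: in bipartite graphs,
min vertex cover = max matching = 3

Maximum matching has size 3, so minimum vertex cover also has size 3.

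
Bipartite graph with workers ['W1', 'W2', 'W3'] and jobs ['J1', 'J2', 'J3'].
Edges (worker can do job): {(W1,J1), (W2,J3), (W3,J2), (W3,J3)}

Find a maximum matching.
Matching: {(W1,J1), (W2,J3), (W3,J2)}

Maximum matching (size 3):
  W1 → J1
  W2 → J3
  W3 → J2

Each worker is assigned to at most one job, and each job to at most one worker.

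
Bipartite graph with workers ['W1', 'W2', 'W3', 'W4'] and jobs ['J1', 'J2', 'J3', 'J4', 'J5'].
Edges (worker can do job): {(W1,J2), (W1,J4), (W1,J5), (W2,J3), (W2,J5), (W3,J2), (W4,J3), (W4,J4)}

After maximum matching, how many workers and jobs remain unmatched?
Unmatched: 0 workers, 1 jobs

Maximum matching size: 4
Workers: 4 total, 4 matched, 0 unmatched
Jobs: 5 total, 4 matched, 1 unmatched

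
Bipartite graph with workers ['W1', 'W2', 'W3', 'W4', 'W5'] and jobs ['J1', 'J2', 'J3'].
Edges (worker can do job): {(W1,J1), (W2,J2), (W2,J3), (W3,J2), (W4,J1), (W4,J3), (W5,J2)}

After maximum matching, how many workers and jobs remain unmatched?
Unmatched: 2 workers, 0 jobs

Maximum matching size: 3
Workers: 5 total, 3 matched, 2 unmatched
Jobs: 3 total, 3 matched, 0 unmatched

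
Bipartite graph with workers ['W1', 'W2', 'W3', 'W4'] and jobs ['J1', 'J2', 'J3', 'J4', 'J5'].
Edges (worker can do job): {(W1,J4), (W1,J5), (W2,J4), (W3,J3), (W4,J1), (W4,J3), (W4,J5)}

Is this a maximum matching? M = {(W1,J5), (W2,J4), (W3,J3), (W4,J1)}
Yes, size 4 is maximum

Proposed matching has size 4.
Maximum matching size for this graph: 4.

This is a maximum matching.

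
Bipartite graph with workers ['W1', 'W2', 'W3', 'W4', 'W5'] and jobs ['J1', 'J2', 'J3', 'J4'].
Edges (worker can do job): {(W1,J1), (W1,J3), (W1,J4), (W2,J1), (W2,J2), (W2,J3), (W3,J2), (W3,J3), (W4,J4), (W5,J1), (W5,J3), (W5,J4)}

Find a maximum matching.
Matching: {(W1,J3), (W3,J2), (W4,J4), (W5,J1)}

Maximum matching (size 4):
  W1 → J3
  W3 → J2
  W4 → J4
  W5 → J1

Each worker is assigned to at most one job, and each job to at most one worker.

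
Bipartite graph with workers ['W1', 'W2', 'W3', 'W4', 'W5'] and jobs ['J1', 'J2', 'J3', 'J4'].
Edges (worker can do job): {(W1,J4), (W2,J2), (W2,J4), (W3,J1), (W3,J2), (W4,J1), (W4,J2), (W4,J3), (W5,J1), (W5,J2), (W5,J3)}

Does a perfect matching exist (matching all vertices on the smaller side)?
Yes, perfect matching exists (size 4)

Perfect matching: {(W1,J4), (W3,J2), (W4,J1), (W5,J3)}
All 4 vertices on the smaller side are matched.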